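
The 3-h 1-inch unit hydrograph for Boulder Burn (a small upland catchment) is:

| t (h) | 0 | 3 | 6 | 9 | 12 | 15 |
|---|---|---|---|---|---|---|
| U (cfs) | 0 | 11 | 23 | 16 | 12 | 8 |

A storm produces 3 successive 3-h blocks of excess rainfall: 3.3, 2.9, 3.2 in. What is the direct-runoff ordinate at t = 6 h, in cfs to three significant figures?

Q ≈ 108 cfs

By discrete convolution, Q_j = Σ (P_i / 1 in) · U_{j−i}.
At t = 6 h (j=2): Q = (3.3/1)·23 + (2.9/1)·11 + (3.2/1)·0 = 108 cfs.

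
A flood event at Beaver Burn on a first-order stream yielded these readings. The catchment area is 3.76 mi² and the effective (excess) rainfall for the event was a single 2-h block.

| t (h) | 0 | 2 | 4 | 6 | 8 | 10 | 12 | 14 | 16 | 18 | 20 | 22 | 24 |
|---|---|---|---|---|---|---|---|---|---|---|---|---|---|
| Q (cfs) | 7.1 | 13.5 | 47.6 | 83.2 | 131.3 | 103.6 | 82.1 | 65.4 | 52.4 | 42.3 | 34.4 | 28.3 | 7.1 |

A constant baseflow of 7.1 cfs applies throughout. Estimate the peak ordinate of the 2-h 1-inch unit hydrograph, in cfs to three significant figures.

Direct runoff: 0.0, 6.4, 40.5, 76.1, 124.2, 96.5, 75.0, 58.3, 45.3, 35.2, 27.3, 21.2, 0.0 cfs; ΣQ_DR = 606.0 cfs, peak = 124.2 cfs.
Runoff depth d = ΣQ_DR·Δt / A = 606.0 × 7200 / (3.76 mi²) = 0.4995 in.
The 1-inch UH is the DRH scaled by (1 in)/d, so U_p = 124.2 × 1/0.4995 = 249 cfs.

U_p ≈ 249 cfs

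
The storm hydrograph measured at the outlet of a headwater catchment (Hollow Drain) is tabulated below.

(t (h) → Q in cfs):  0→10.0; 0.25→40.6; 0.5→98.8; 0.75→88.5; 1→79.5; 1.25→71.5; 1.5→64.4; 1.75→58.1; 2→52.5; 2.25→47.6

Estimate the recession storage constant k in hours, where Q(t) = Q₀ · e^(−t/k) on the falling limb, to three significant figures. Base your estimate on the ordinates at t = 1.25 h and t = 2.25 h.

k ≈ 2.46 h

On the falling limb, Q drops from 71.5 to 47.6 cfs between t = 1.25 h and t = 2.25 h (Δt = 1 h).
k = −Δt / ln(Q₂/Q₁) = −1 / ln(47.6/71.5) = 2.46 h.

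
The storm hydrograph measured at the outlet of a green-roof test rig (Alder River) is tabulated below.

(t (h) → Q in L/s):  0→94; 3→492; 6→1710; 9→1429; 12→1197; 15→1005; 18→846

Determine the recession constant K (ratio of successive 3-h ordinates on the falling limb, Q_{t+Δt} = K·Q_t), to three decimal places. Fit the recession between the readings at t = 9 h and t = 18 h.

Using the recession-limb readings at t = 9 h and t = 18 h: Q falls from 1429 to 846 L/s over 3 intervals.
K = (Q₂/Q₁)^(1/3) = (846/1429)^(1/3) = 0.840.

K ≈ 0.840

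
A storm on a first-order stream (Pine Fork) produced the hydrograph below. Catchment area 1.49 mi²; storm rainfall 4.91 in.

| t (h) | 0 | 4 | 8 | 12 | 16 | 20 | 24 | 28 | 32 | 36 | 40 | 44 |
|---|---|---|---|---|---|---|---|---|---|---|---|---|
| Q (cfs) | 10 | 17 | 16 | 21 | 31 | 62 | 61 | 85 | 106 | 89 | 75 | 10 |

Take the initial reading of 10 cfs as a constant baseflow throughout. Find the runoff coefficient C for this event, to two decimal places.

ΣQ_DR = 463.0 cfs; V = ΣQ_DR·Δt = 6.667 × 10^6 ft³.
Runoff depth d = V / A = 1.926 in.
C = d / P = 1.926 / 4.91 = 0.39.

C ≈ 0.39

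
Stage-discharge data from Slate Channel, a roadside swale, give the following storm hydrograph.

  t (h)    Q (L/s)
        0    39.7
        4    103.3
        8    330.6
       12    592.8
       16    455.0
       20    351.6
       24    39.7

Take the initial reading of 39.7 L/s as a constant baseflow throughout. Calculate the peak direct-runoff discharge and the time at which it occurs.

Q_p = 553.1 L/s at t = 12 h

Subtracting baseflow gives direct-runoff ordinates: 0.0, 63.6, 290.9, 553.1, 415.3, 311.9, 0.0 L/s.
The maximum is 553.1 L/s, occurring at the reading for t = 12 h.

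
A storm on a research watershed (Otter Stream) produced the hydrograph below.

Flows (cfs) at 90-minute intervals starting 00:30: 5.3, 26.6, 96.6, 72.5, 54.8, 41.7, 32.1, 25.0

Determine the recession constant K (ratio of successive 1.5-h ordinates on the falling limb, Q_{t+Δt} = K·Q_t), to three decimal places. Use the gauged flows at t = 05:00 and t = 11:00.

K ≈ 0.766

Using the recession-limb readings at t = 05:00 and t = 11:00: Q falls from 72.5 to 25.0 cfs over 4 intervals.
K = (Q₂/Q₁)^(1/4) = (25.0/72.5)^(1/4) = 0.766.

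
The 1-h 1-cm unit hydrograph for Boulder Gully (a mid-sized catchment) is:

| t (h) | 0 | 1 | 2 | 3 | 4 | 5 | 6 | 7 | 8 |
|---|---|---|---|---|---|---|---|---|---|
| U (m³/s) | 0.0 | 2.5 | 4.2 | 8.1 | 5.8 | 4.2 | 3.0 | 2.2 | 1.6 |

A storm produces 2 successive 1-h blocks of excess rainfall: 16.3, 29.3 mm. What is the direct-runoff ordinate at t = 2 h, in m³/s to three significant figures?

Q ≈ 14.2 m³/s

By discrete convolution, Q_j = Σ (P_i / 10 mm) · U_{j−i}.
At t = 2 h (j=2): Q = (16.3/10)·4.2 + (29.3/10)·2.5 = 14.2 m³/s.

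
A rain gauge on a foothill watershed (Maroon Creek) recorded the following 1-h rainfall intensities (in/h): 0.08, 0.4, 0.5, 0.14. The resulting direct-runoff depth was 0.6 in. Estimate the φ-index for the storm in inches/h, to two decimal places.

Only the 2 blocks with intensity above φ contribute runoff: 0.4, 0.5 in/h.
Σ(I−φ)·Δt = d  ⇒  (0.4+0.5 − 2φ)·1 = 0.6
φ = (0.9000 − 0.6/1) / 2 = 0.15 in/h.

φ ≈ 0.15 in/h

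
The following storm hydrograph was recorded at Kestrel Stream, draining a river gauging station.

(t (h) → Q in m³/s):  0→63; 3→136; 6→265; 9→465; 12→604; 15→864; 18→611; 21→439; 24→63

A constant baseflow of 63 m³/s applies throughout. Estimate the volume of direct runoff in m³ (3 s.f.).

V ≈ 3.18 × 10^7 m³

Direct-runoff ordinates (Q − Q_b): 0.0, 73.0, 202.0, 402.0, 541.0, 801.0, 548.0, 376.0, 0.0 m³/s.
ΣQ_DR = 2943 m³/s.
With Δt = 3 h = 10800 s, V = ΣQ_DR · Δt = 2943 × 10800 = 3.18 × 10^7 m³.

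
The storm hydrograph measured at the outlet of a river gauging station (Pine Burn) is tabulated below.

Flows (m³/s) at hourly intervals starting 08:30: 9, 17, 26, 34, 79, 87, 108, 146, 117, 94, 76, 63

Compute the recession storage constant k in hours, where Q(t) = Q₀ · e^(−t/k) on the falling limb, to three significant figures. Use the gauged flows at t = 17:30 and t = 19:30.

On the falling limb, Q drops from 94 to 63 m³/s between t = 17:30 and t = 19:30 (Δt = 2 h).
k = −Δt / ln(Q₂/Q₁) = −2 / ln(63/94) = 5.00 h.

k ≈ 5.00 h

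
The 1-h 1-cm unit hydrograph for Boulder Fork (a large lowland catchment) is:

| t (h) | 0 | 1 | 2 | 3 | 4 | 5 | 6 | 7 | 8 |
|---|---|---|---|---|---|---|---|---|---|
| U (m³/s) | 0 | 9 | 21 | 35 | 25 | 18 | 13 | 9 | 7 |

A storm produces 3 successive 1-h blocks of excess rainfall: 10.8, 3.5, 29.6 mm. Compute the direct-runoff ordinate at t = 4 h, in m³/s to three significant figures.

By discrete convolution, Q_j = Σ (P_i / 10 mm) · U_{j−i}.
At t = 4 h (j=4): Q = (10.8/10)·25 + (3.5/10)·35 + (29.6/10)·21 = 101 m³/s.

Q ≈ 101 m³/s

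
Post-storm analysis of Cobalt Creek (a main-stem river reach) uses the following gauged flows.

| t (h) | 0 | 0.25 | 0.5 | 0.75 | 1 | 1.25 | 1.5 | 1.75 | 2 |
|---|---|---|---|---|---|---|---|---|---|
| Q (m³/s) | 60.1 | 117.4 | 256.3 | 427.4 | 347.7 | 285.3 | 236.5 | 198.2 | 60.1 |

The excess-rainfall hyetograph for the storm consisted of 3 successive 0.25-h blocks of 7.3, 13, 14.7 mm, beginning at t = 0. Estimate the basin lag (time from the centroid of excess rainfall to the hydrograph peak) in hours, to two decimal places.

Centroid of excess rainfall: t_c = Σ P_i·t̄_i / ΣP_i = 0.4279 h (block centres at 0.125, 0.375, 0.625 h).
Hydrograph peak occurs at t = 0.75 h, so basin lag t_L = 0.75 − 0.4279 = 0.32 h.

t_L ≈ 0.32 h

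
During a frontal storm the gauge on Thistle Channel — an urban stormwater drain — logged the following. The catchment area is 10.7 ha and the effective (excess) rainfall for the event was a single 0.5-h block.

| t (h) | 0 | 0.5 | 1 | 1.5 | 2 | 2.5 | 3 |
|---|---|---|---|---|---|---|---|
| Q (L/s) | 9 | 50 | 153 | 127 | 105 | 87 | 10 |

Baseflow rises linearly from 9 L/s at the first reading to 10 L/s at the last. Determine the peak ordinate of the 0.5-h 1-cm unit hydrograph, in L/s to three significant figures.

U_p ≈ 180 L/s

Direct runoff: 0.00, 40.83, 143.67, 117.50, 95.33, 77.17, 0.00 L/s; ΣQ_DR = 474.5 L/s, peak = 143.67 L/s.
Runoff depth d = ΣQ_DR·Δt / A = 474.5 × 1800 / (10.7 ha) = 7.982 mm.
The 1-cm UH is the DRH scaled by (10 mm)/d, so U_p = 143.67 × 10/7.982 = 180 L/s.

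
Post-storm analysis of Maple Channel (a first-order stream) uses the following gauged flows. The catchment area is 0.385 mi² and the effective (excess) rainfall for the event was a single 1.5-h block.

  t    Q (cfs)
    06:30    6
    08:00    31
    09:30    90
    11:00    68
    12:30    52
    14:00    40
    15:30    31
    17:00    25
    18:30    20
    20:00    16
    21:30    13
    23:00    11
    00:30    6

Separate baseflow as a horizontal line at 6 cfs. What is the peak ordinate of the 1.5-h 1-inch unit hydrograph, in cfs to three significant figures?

Direct runoff: 0.0, 25.0, 84.0, 62.0, 46.0, 34.0, 25.0, 19.0, 14.0, 10.0, 7.0, 5.0, 0.0 cfs; ΣQ_DR = 331.0 cfs, peak = 84.0 cfs.
Runoff depth d = ΣQ_DR·Δt / A = 331.0 × 5400 / (0.385 mi²) = 1.998 in.
The 1-inch UH is the DRH scaled by (1 in)/d, so U_p = 84.0 × 1/1.998 = 42.0 cfs.

U_p ≈ 42.0 cfs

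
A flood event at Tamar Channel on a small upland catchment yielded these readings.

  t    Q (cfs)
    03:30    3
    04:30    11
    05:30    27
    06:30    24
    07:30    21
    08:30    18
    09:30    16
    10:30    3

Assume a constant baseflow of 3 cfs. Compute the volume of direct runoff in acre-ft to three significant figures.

Direct-runoff ordinates (Q − Q_b): 0.0, 8.0, 24.0, 21.0, 18.0, 15.0, 13.0, 0.0 cfs.
ΣQ_DR = 99.00 cfs.
With Δt = 1 h = 3600 s, V = ΣQ_DR · Δt = 99.00 × 3600 = 3.56 × 10^5 ft³ = 8.18 acre-ft.

V ≈ 8.18 acre-ft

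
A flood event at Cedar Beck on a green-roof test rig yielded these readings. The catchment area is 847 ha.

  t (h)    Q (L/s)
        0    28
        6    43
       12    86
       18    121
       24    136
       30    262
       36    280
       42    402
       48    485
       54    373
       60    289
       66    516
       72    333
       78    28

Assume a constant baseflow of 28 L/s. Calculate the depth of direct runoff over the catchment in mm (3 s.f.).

Direct runoff: 0.0, 15.0, 58.0, 93.0, 108.0, 234.0, 252.0, 374.0, 457.0, 345.0, 261.0, 488.0, 305.0, 0.0 L/s; ΣQ_DR = 2990 L/s.
V = ΣQ_DR · Δt = 2990 × 21600 s = 6.458 × 10^7 L.
Over A = 847 ha, depth = V / A = 7.63 mm.

d ≈ 7.63 mm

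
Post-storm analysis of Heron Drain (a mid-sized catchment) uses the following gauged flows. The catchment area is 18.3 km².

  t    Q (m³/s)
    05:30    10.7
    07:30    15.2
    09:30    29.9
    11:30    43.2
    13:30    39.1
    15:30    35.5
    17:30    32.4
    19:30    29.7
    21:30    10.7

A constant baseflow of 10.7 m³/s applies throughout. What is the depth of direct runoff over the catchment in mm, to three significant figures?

d ≈ 59.1 mm

Direct runoff: 0.0, 4.5, 19.2, 32.5, 28.4, 24.8, 21.7, 19.0, 0.0 m³/s; ΣQ_DR = 150.1 m³/s.
V = ΣQ_DR · Δt = 150.1 × 7200 s = 1.081 × 10^6 m³.
Over A = 18.3 km², depth = V / A = 59.1 mm.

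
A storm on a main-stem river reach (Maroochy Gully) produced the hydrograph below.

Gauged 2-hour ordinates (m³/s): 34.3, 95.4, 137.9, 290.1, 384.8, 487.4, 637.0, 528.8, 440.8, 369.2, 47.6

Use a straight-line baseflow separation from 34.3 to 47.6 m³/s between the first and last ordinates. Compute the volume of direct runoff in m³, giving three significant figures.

V ≈ 2.16 × 10^7 m³

Direct-runoff ordinates (Q − Q_b): 0.00, 59.77, 100.94, 251.81, 345.18, 446.45, 594.72, 485.19, 395.86, 322.93, 0.00 m³/s.
ΣQ_DR = 3003 m³/s.
With Δt = 2 h = 7200 s, V = ΣQ_DR · Δt = 3003 × 7200 = 2.16 × 10^7 m³.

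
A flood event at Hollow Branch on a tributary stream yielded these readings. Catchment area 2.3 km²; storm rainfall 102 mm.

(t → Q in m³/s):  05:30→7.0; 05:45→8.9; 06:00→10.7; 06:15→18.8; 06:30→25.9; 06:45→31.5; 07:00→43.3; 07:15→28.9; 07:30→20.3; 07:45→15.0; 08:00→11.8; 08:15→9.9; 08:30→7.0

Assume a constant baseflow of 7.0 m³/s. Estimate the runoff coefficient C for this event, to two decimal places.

C ≈ 0.57

ΣQ_DR = 148.0 m³/s; V = ΣQ_DR·Δt = 1.332 × 10^5 m³.
Runoff depth d = V / A = 57.91 mm.
C = d / P = 57.91 / 102 = 0.57.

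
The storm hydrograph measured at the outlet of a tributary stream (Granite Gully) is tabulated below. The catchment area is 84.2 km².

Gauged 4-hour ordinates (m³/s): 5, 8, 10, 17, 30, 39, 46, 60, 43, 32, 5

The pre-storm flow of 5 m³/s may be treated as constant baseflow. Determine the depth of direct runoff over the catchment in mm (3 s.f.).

d ≈ 41.0 mm

Direct runoff: 0.0, 3.0, 5.0, 12.0, 25.0, 34.0, 41.0, 55.0, 38.0, 27.0, 0.0 m³/s; ΣQ_DR = 240.0 m³/s.
V = ΣQ_DR · Δt = 240.0 × 14400 s = 3.456 × 10^6 m³.
Over A = 84.2 km², depth = V / A = 41.0 mm.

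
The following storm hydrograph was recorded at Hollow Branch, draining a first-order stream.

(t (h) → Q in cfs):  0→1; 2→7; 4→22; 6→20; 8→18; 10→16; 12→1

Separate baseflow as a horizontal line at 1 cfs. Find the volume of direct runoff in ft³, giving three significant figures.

Direct-runoff ordinates (Q − Q_b): 0.0, 6.0, 21.0, 19.0, 17.0, 15.0, 0.0 cfs.
ΣQ_DR = 78.00 cfs.
With Δt = 2 h = 7200 s, V = ΣQ_DR · Δt = 78.00 × 7200 = 5.62 × 10^5 ft³.

V ≈ 5.62 × 10^5 ft³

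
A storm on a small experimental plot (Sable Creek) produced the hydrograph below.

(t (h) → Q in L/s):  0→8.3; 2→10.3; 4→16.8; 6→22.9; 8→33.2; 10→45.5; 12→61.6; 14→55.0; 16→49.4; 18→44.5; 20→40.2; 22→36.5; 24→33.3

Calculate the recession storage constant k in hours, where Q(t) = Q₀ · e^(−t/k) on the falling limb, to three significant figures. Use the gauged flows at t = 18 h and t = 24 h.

On the falling limb, Q drops from 44.5 to 33.3 L/s between t = 18 h and t = 24 h (Δt = 6 h).
k = −Δt / ln(Q₂/Q₁) = −6 / ln(33.3/44.5) = 20.7 h.

k ≈ 20.7 h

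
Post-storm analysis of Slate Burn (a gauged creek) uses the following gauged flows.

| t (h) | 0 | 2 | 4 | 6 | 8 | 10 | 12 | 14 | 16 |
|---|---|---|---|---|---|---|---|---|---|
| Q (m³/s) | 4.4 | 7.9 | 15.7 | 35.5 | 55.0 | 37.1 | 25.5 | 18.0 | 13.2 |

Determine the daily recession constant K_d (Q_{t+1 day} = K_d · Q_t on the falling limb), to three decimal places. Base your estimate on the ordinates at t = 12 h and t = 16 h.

K_d ≈ 0.019

Between t = 12 h and t = 16 h the flow falls from 25.5 to 13.2 m³/s over 2×2 h = 4 h.
Per-interval ratio K = (13.2/25.5)^(1/2) = 0.7195; K_d = K^(24/2) = 0.019.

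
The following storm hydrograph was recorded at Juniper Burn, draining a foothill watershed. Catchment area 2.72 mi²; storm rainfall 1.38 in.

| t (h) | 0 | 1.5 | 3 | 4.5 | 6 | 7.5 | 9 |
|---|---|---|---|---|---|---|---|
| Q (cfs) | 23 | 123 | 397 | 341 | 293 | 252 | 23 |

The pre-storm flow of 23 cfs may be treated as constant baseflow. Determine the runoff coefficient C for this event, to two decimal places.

C ≈ 0.80

ΣQ_DR = 1291 cfs; V = ΣQ_DR·Δt = 6.971 × 10^6 ft³.
Runoff depth d = V / A = 1.103 in.
C = d / P = 1.103 / 1.38 = 0.80.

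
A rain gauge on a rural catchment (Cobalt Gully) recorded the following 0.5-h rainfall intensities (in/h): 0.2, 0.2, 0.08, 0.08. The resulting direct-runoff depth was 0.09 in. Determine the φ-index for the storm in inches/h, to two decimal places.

Only the 2 blocks with intensity above φ contribute runoff: 0.2, 0.2 in/h.
Σ(I−φ)·Δt = d  ⇒  (0.2+0.2 − 2φ)·0.5 = 0.09
φ = (0.4000 − 0.09/0.5) / 2 = 0.11 in/h.

φ ≈ 0.11 in/h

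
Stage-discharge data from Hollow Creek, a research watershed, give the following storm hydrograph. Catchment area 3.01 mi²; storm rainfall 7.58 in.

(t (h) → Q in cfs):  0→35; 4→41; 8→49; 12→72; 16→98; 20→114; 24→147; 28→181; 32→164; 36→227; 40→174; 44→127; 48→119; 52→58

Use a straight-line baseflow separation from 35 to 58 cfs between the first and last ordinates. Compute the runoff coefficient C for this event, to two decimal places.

ΣQ_DR = 955.0 cfs; V = ΣQ_DR·Δt = 1.375 × 10^7 ft³.
Runoff depth d = V / A = 1.967 in.
C = d / P = 1.967 / 7.58 = 0.26.

C ≈ 0.26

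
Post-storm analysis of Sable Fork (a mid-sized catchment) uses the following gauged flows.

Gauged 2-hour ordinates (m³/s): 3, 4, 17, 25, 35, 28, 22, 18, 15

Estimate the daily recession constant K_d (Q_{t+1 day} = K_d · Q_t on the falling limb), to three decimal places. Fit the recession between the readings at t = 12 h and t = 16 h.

K_d ≈ 0.100

Between t = 12 h and t = 16 h the flow falls from 22 to 15 m³/s over 2×2 h = 4 h.
Per-interval ratio K = (15/22)^(1/2) = 0.8257; K_d = K^(24/2) = 0.100.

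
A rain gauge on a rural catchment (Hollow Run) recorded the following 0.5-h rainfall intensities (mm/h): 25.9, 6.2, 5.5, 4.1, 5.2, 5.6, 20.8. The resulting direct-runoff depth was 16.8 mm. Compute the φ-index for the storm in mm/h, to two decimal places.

φ ≈ 6.55 mm/h

Only the 2 blocks with intensity above φ contribute runoff: 25.9, 20.8 mm/h.
Σ(I−φ)·Δt = d  ⇒  (25.9+20.8 − 2φ)·0.5 = 16.8
φ = (46.70 − 16.8/0.5) / 2 = 6.55 mm/h.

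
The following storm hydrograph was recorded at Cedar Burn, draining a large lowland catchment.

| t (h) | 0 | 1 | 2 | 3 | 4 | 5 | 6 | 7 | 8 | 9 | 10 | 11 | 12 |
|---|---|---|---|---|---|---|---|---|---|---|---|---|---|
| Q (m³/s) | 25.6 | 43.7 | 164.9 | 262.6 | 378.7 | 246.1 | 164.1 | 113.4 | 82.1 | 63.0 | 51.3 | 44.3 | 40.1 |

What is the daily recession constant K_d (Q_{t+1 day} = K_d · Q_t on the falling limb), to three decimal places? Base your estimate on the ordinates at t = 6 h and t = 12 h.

Between t = 6 h and t = 12 h the flow falls from 164.1 to 40.1 m³/s over 6×1 h = 6 h.
Per-interval ratio K = (40.1/164.1)^(1/6) = 0.7907; K_d = K^(24/1) = 0.004.

K_d ≈ 0.004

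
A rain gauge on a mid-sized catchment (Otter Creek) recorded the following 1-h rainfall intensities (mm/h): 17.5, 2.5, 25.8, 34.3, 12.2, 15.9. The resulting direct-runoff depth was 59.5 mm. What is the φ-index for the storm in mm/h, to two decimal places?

Only the 5 blocks with intensity above φ contribute runoff: 17.5, 25.8, 34.3, 12.2, 15.9 mm/h.
Σ(I−φ)·Δt = d  ⇒  (17.5+25.8+34.3+12.2+15.9 − 5φ)·1 = 59.5
φ = (105.7 − 59.5/1) / 5 = 9.24 mm/h.

φ ≈ 9.24 mm/h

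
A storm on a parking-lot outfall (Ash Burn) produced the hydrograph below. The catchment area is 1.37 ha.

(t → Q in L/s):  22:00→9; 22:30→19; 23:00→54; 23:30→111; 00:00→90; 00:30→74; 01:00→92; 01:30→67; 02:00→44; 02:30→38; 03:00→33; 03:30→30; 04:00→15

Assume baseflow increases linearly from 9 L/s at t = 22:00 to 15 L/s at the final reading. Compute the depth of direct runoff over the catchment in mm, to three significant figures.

Direct runoff: 0.00, 9.50, 44.00, 100.50, 79.00, 62.50, 80.00, 54.50, 31.00, 24.50, 19.00, 15.50, 0.00 L/s; ΣQ_DR = 520.0 L/s.
V = ΣQ_DR · Δt = 520.0 × 1800 s = 9.360 × 10^5 L.
Over A = 1.37 ha, depth = V / A = 68.3 mm.

d ≈ 68.3 mm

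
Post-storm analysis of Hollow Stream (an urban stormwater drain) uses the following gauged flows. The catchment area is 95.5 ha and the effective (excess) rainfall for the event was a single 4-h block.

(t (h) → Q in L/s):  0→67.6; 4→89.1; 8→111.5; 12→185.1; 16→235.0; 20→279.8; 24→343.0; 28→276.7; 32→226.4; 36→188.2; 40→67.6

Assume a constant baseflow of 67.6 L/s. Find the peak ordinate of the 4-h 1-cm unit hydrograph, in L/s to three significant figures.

U_p ≈ 138 L/s

Direct runoff: 0.0, 21.5, 43.9, 117.5, 167.4, 212.2, 275.4, 209.1, 158.8, 120.6, 0.0 L/s; ΣQ_DR = 1326 L/s, peak = 275.4 L/s.
Runoff depth d = ΣQ_DR·Δt / A = 1326 × 14400 / (95.5 ha) = 20.00 mm.
The 1-cm UH is the DRH scaled by (10 mm)/d, so U_p = 275.4 × 10/20.00 = 138 L/s.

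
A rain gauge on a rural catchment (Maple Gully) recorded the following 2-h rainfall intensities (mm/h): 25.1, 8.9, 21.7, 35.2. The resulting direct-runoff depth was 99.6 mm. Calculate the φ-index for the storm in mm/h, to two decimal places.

Only the 3 blocks with intensity above φ contribute runoff: 25.1, 21.7, 35.2 mm/h.
Σ(I−φ)·Δt = d  ⇒  (25.1+21.7+35.2 − 3φ)·2 = 99.6
φ = (82.00 − 99.6/2) / 3 = 10.73 mm/h.

φ ≈ 10.73 mm/h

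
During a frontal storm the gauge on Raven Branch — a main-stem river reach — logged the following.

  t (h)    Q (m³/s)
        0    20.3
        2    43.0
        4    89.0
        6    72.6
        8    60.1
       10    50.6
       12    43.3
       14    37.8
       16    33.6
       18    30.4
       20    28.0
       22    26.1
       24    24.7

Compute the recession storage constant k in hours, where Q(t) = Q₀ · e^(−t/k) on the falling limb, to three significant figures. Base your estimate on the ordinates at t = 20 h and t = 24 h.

k ≈ 31.9 h

On the falling limb, Q drops from 28.0 to 24.7 m³/s between t = 20 h and t = 24 h (Δt = 4 h).
k = −Δt / ln(Q₂/Q₁) = −4 / ln(24.7/28.0) = 31.9 h.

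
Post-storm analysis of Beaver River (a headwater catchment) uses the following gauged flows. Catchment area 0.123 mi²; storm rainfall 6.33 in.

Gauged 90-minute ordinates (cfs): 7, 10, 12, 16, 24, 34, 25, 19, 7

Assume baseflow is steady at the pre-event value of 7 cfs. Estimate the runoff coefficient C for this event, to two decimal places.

C ≈ 0.27

ΣQ_DR = 91.00 cfs; V = ΣQ_DR·Δt = 4.914 × 10^5 ft³.
Runoff depth d = V / A = 1.720 in.
C = d / P = 1.720 / 6.33 = 0.27.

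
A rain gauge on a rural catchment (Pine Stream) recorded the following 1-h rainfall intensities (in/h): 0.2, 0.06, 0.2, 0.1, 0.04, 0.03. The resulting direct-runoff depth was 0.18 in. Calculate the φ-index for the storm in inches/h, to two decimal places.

φ ≈ 0.11 in/h

Only the 2 blocks with intensity above φ contribute runoff: 0.2, 0.2 in/h.
Σ(I−φ)·Δt = d  ⇒  (0.2+0.2 − 2φ)·1 = 0.18
φ = (0.4000 − 0.18/1) / 2 = 0.11 in/h.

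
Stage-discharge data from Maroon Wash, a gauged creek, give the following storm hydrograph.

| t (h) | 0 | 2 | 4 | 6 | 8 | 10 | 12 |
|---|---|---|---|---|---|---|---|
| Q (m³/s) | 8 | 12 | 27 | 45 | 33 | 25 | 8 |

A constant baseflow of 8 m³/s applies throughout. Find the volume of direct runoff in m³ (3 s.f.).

V ≈ 7.34 × 10^5 m³

Direct-runoff ordinates (Q − Q_b): 0.0, 4.0, 19.0, 37.0, 25.0, 17.0, 0.0 m³/s.
ΣQ_DR = 102.0 m³/s.
With Δt = 2 h = 7200 s, V = ΣQ_DR · Δt = 102.0 × 7200 = 7.34 × 10^5 m³.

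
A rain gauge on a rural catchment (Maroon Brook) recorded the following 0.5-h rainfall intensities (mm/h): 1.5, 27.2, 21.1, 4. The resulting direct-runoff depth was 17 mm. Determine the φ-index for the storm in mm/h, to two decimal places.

φ ≈ 7.15 mm/h

Only the 2 blocks with intensity above φ contribute runoff: 27.2, 21.1 mm/h.
Σ(I−φ)·Δt = d  ⇒  (27.2+21.1 − 2φ)·0.5 = 17
φ = (48.30 − 17/0.5) / 2 = 7.15 mm/h.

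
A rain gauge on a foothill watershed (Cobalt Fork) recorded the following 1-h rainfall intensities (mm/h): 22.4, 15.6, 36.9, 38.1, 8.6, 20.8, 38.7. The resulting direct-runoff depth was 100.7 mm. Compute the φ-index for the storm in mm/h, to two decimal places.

φ ≈ 11.97 mm/h

Only the 6 blocks with intensity above φ contribute runoff: 22.4, 15.6, 36.9, 38.1, 20.8, 38.7 mm/h.
Σ(I−φ)·Δt = d  ⇒  (22.4+15.6+36.9+38.1+20.8+38.7 − 6φ)·1 = 100.7
φ = (172.5 − 100.7/1) / 6 = 11.97 mm/h.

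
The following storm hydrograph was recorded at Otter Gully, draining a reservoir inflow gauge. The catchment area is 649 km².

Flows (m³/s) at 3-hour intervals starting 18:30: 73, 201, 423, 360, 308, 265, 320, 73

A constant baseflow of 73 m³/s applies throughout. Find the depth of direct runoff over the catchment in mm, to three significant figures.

d ≈ 23.9 mm

Direct runoff: 0.0, 128.0, 350.0, 287.0, 235.0, 192.0, 247.0, 0.0 m³/s; ΣQ_DR = 1439 m³/s.
V = ΣQ_DR · Δt = 1439 × 10800 s = 1.554 × 10^7 m³.
Over A = 649 km², depth = V / A = 23.9 mm.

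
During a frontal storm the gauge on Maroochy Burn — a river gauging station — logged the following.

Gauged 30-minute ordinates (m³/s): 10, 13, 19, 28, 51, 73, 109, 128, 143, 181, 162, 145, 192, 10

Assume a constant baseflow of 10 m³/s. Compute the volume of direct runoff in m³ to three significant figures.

V ≈ 2.02 × 10^6 m³

Direct-runoff ordinates (Q − Q_b): 0.0, 3.0, 9.0, 18.0, 41.0, 63.0, 99.0, 118.0, 133.0, 171.0, 152.0, 135.0, 182.0, 0.0 m³/s.
ΣQ_DR = 1124 m³/s.
With Δt = 0.5 h = 1800 s, V = ΣQ_DR · Δt = 1124 × 1800 = 2.02 × 10^6 m³.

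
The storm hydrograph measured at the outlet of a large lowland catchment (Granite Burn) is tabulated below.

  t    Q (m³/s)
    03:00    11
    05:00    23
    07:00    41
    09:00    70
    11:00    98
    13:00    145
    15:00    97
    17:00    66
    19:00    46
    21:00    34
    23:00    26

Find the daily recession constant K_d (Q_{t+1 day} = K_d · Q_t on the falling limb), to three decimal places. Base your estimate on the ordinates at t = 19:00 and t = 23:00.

Between t = 19:00 and t = 23:00 the flow falls from 46 to 26 m³/s over 2×2 h = 4 h.
Per-interval ratio K = (26/46)^(1/2) = 0.7518; K_d = K^(24/2) = 0.033.

K_d ≈ 0.033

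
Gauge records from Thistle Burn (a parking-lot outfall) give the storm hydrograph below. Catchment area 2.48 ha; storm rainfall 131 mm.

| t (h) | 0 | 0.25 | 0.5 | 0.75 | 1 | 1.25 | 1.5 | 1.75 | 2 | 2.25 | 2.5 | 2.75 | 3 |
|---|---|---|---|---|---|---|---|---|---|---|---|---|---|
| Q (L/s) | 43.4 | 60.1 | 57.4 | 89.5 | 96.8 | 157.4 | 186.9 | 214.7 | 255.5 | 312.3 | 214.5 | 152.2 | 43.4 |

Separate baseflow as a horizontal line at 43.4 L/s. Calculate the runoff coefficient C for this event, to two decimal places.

C ≈ 0.37

ΣQ_DR = 1320 L/s; V = ΣQ_DR·Δt = 1.188 × 10^6 L.
Runoff depth d = V / A = 47.90 mm.
C = d / P = 47.90 / 131 = 0.37.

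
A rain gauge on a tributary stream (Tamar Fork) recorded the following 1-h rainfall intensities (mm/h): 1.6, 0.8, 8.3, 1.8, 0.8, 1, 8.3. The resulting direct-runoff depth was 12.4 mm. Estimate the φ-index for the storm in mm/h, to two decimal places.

φ ≈ 2.10 mm/h

Only the 2 blocks with intensity above φ contribute runoff: 8.3, 8.3 mm/h.
Σ(I−φ)·Δt = d  ⇒  (8.3+8.3 − 2φ)·1 = 12.4
φ = (16.60 − 12.4/1) / 2 = 2.10 mm/h.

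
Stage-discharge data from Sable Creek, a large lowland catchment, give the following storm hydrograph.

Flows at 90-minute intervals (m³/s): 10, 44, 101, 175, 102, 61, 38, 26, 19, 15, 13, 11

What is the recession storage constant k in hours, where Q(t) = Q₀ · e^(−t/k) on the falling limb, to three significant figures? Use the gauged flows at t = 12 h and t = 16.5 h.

k ≈ 8.23 h

On the falling limb, Q drops from 19 to 11 m³/s between t = 12 h and t = 16.5 h (Δt = 4.5 h).
k = −Δt / ln(Q₂/Q₁) = −4.5 / ln(11/19) = 8.23 h.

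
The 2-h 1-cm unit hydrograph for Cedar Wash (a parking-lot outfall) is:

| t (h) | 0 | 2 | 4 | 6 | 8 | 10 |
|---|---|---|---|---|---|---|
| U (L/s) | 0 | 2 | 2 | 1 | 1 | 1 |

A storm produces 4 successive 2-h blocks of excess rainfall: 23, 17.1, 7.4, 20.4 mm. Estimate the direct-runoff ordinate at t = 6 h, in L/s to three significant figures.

By discrete convolution, Q_j = Σ (P_i / 10 mm) · U_{j−i}.
At t = 6 h (j=3): Q = (23/10)·1 + (17.1/10)·2 + (7.4/10)·2 + (20.4/10)·0 = 7.20 L/s.

Q ≈ 7.20 L/s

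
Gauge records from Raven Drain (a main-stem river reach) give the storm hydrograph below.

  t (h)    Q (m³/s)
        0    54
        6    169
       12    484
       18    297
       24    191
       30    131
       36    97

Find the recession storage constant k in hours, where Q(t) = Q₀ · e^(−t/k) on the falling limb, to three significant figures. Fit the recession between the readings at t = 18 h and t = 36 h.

On the falling limb, Q drops from 297 to 97 m³/s between t = 18 h and t = 36 h (Δt = 18 h).
k = −Δt / ln(Q₂/Q₁) = −18 / ln(97/297) = 16.1 h.

k ≈ 16.1 h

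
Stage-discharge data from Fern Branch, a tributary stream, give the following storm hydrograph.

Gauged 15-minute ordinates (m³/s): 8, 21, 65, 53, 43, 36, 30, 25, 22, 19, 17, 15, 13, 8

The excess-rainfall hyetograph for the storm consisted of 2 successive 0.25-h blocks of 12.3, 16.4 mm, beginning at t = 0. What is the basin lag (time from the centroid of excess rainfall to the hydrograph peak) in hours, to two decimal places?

t_L ≈ 0.23 h

Centroid of excess rainfall: t_c = Σ P_i·t̄_i / ΣP_i = 0.2679 h (block centres at 0.125, 0.375 h).
Hydrograph peak occurs at t = 0.5 h, so basin lag t_L = 0.5 − 0.2679 = 0.23 h.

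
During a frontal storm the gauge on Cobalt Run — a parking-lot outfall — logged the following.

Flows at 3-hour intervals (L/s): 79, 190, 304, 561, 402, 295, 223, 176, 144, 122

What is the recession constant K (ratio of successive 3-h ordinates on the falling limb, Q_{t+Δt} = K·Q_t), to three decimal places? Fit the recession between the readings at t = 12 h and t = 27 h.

Using the recession-limb readings at t = 12 h and t = 27 h: Q falls from 402 to 122 L/s over 5 intervals.
K = (Q₂/Q₁)^(1/5) = (122/402)^(1/5) = 0.788.

K ≈ 0.788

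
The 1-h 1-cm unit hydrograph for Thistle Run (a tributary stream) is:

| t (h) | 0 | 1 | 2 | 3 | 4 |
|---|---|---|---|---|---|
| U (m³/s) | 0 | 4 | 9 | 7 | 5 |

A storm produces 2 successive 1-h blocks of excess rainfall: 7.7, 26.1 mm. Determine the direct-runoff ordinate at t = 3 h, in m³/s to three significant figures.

Q ≈ 28.9 m³/s

By discrete convolution, Q_j = Σ (P_i / 10 mm) · U_{j−i}.
At t = 3 h (j=3): Q = (7.7/10)·7 + (26.1/10)·9 = 28.9 m³/s.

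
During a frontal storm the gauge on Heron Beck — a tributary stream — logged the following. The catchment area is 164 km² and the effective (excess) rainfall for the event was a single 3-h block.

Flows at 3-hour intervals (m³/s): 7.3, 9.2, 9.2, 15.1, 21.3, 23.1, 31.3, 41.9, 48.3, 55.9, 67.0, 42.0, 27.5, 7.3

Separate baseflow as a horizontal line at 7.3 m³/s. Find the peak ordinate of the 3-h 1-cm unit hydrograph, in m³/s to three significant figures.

Direct runoff: 0.0, 1.9, 1.9, 7.8, 14.0, 15.8, 24.0, 34.6, 41.0, 48.6, 59.7, 34.7, 20.2, 0.0 m³/s; ΣQ_DR = 304.2 m³/s, peak = 59.7 m³/s.
Runoff depth d = ΣQ_DR·Δt / A = 304.2 × 10800 / (164 km²) = 20.03 mm.
The 1-cm UH is the DRH scaled by (10 mm)/d, so U_p = 59.7 × 10/20.03 = 29.8 m³/s.

U_p ≈ 29.8 m³/s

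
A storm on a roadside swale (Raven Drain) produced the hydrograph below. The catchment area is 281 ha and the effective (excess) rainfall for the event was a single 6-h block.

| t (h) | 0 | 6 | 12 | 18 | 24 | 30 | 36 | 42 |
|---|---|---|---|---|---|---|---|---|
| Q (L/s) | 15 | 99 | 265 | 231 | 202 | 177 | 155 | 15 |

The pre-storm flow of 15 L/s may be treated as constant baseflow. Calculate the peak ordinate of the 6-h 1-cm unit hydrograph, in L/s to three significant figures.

Direct runoff: 0.0, 84.0, 250.0, 216.0, 187.0, 162.0, 140.0, 0.0 L/s; ΣQ_DR = 1039 L/s, peak = 250.0 L/s.
Runoff depth d = ΣQ_DR·Δt / A = 1039 × 21600 / (281 ha) = 7.987 mm.
The 1-cm UH is the DRH scaled by (10 mm)/d, so U_p = 250.0 × 10/7.987 = 313 L/s.

U_p ≈ 313 L/s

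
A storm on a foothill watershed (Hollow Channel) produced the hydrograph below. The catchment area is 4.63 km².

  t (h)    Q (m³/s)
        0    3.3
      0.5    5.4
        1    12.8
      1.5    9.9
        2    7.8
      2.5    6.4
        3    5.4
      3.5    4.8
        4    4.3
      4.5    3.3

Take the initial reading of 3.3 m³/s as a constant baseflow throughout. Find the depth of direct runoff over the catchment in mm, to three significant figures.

Direct runoff: 0.0, 2.1, 9.5, 6.6, 4.5, 3.1, 2.1, 1.5, 1.0, 0.0 m³/s; ΣQ_DR = 30.40 m³/s.
V = ΣQ_DR · Δt = 30.40 × 1800 s = 54720 m³.
Over A = 4.63 km², depth = V / A = 11.8 mm.

d ≈ 11.8 mm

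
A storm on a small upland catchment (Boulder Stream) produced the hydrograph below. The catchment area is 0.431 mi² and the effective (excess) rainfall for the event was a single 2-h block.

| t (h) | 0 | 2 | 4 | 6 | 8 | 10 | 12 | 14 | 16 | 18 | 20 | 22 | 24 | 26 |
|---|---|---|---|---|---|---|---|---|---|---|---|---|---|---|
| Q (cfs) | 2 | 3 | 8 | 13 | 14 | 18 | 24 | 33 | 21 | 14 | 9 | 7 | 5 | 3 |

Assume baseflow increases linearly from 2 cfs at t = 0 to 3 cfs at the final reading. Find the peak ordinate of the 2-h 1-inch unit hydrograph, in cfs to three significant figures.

Direct runoff: 0.00, 0.92, 5.85, 10.77, 11.69, 15.62, 21.54, 30.46, 18.38, 11.31, 6.23, 4.15, 2.08, 0.00 cfs; ΣQ_DR = 139.0 cfs, peak = 30.46 cfs.
Runoff depth d = ΣQ_DR·Δt / A = 139.0 × 7200 / (0.431 mi²) = 0.9995 in.
The 1-inch UH is the DRH scaled by (1 in)/d, so U_p = 30.46 × 1/0.9995 = 30.5 cfs.

U_p ≈ 30.5 cfs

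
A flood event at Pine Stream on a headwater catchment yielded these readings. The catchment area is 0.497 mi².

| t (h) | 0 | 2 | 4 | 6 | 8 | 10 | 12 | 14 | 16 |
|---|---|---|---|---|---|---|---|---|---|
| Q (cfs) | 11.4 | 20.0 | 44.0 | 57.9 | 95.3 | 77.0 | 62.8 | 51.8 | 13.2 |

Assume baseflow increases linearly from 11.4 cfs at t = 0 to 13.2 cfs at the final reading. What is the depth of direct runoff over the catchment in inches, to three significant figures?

d ≈ 2.01 in

Direct runoff: 0.00, 8.38, 32.15, 45.83, 83.00, 64.47, 50.05, 38.83, 0.00 cfs; ΣQ_DR = 322.7 cfs.
V = ΣQ_DR · Δt = 322.7 × 7200 s = 2.323 × 10^6 ft³.
Over A = 0.497 mi², depth = V / A = 2.01 in.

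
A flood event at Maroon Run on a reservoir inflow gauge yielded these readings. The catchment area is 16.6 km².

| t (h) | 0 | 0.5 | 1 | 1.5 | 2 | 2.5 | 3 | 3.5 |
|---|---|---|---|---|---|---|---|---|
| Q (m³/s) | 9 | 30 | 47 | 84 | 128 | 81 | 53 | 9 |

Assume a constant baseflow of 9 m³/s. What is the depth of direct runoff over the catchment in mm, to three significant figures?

d ≈ 40.0 mm

Direct runoff: 0.0, 21.0, 38.0, 75.0, 119.0, 72.0, 44.0, 0.0 m³/s; ΣQ_DR = 369.0 m³/s.
V = ΣQ_DR · Δt = 369.0 × 1800 s = 6.642 × 10^5 m³.
Over A = 16.6 km², depth = V / A = 40.0 mm.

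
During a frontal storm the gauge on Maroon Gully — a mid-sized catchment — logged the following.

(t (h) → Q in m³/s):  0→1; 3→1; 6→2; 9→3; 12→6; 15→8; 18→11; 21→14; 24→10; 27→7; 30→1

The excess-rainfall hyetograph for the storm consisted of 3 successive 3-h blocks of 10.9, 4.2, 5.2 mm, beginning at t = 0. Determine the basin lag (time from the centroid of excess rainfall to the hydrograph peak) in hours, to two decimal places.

t_L ≈ 17.34 h

Centroid of excess rainfall: t_c = Σ P_i·t̄_i / ΣP_i = 3.6576 h (block centres at 1.5, 4.5, 7.5 h).
Hydrograph peak occurs at t = 21 h, so basin lag t_L = 21 − 3.6576 = 17.34 h.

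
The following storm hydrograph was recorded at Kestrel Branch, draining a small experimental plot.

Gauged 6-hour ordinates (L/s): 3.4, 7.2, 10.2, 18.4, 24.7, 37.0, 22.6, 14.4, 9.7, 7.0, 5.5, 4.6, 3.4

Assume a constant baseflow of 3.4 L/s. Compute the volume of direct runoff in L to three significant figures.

Direct-runoff ordinates (Q − Q_b): 0.0, 3.8, 6.8, 15.0, 21.3, 33.6, 19.2, 11.0, 6.3, 3.6, 2.1, 1.2, 0.0 L/s.
ΣQ_DR = 123.9 L/s.
With Δt = 6 h = 21600 s, V = ΣQ_DR · Δt = 123.9 × 21600 = 2.68 × 10^6 L.

V ≈ 2.68 × 10^6 L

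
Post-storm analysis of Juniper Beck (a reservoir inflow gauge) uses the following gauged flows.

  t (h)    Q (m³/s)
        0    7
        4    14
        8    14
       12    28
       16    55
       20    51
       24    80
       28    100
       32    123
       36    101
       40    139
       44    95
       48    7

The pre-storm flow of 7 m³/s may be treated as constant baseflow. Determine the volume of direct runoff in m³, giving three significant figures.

Direct-runoff ordinates (Q − Q_b): 0.0, 7.0, 7.0, 21.0, 48.0, 44.0, 73.0, 93.0, 116.0, 94.0, 132.0, 88.0, 0.0 m³/s.
ΣQ_DR = 723.0 m³/s.
With Δt = 4 h = 14400 s, V = ΣQ_DR · Δt = 723.0 × 14400 = 1.04 × 10^7 m³.

V ≈ 1.04 × 10^7 m³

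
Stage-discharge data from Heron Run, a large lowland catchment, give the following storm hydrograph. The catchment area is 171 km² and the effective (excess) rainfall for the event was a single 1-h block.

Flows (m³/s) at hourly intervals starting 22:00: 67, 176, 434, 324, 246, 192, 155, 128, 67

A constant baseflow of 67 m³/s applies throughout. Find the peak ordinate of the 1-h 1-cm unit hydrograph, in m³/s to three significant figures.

Direct runoff: 0.0, 109.0, 367.0, 257.0, 179.0, 125.0, 88.0, 61.0, 0.0 m³/s; ΣQ_DR = 1186 m³/s, peak = 367.0 m³/s.
Runoff depth d = ΣQ_DR·Δt / A = 1186 × 3600 / (171 km²) = 24.97 mm.
The 1-cm UH is the DRH scaled by (10 mm)/d, so U_p = 367.0 × 10/24.97 = 147 m³/s.

U_p ≈ 147 m³/s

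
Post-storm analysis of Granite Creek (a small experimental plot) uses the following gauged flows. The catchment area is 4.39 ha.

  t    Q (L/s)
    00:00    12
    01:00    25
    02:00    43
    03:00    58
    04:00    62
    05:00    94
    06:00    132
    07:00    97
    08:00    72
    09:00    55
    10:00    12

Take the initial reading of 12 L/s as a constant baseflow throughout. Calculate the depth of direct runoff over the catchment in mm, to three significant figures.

Direct runoff: 0.0, 13.0, 31.0, 46.0, 50.0, 82.0, 120.0, 85.0, 60.0, 43.0, 0.0 L/s; ΣQ_DR = 530.0 L/s.
V = ΣQ_DR · Δt = 530.0 × 3600 s = 1.908 × 10^6 L.
Over A = 4.39 ha, depth = V / A = 43.5 mm.

d ≈ 43.5 mm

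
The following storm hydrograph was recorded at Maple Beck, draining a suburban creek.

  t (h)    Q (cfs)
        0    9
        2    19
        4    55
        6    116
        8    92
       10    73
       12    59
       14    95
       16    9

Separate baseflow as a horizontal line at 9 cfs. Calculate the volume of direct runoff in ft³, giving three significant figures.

Direct-runoff ordinates (Q − Q_b): 0.0, 10.0, 46.0, 107.0, 83.0, 64.0, 50.0, 86.0, 0.0 cfs.
ΣQ_DR = 446.0 cfs.
With Δt = 2 h = 7200 s, V = ΣQ_DR · Δt = 446.0 × 7200 = 3.21 × 10^6 ft³.

V ≈ 3.21 × 10^6 ft³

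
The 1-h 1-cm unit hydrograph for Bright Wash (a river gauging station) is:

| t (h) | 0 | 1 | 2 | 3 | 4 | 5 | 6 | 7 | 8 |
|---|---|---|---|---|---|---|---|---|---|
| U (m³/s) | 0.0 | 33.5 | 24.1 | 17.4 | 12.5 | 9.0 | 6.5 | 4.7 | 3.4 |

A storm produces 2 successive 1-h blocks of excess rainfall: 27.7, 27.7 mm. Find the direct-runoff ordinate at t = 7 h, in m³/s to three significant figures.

By discrete convolution, Q_j = Σ (P_i / 10 mm) · U_{j−i}.
At t = 7 h (j=7): Q = (27.7/10)·4.7 + (27.7/10)·6.5 = 31.0 m³/s.

Q ≈ 31.0 m³/s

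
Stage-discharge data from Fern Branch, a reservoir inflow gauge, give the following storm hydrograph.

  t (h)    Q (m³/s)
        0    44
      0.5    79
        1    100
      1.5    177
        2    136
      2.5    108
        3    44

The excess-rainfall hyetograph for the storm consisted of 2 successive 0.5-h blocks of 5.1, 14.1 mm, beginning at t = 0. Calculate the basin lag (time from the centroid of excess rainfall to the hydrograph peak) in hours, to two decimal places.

t_L ≈ 0.88 h

Centroid of excess rainfall: t_c = Σ P_i·t̄_i / ΣP_i = 0.6172 h (block centres at 0.25, 0.75 h).
Hydrograph peak occurs at t = 1.5 h, so basin lag t_L = 1.5 − 0.6172 = 0.88 h.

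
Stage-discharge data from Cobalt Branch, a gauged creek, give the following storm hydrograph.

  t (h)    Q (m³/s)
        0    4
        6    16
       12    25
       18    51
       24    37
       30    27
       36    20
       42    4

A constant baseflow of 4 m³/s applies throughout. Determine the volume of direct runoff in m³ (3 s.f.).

Direct-runoff ordinates (Q − Q_b): 0.0, 12.0, 21.0, 47.0, 33.0, 23.0, 16.0, 0.0 m³/s.
ΣQ_DR = 152.0 m³/s.
With Δt = 6 h = 21600 s, V = ΣQ_DR · Δt = 152.0 × 21600 = 3.28 × 10^6 m³.

V ≈ 3.28 × 10^6 m³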